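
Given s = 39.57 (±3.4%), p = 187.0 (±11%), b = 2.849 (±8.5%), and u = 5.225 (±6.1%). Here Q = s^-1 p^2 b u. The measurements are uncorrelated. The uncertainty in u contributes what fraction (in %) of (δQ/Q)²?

(δQ/Q)² = (-1·δs/s)² + (2·δp/p)² + (1·δb/b)² + (1·δu/u)²
  s term: (-1×0.0340)² = 0.00116
  p term: (2×0.110)² = 0.0484
  b term: (1×0.0850)² = 0.00723
  u term: (1×0.0610)² = 0.00372
Total = 0.0605. Share from u = 0.00372/0.0605 = 0.0615.

6.15%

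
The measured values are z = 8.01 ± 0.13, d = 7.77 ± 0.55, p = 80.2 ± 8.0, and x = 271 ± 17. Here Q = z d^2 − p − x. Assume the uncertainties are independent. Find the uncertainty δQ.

Let w = z·d^2 = 484. δw/w = √((1·δz/z)² + (2·δd/d)²) = √(0.000263 + 0.0200) = 0.142, so δw = 68.9.
Q = w − p − x: δQ = √(δw² + δp² + δx²) = √(4750 + 64.0 + 289) = 71.4

71.4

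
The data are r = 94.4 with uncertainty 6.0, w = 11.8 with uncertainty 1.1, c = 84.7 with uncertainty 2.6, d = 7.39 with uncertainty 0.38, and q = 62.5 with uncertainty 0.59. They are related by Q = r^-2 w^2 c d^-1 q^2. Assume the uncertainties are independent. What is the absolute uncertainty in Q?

Since Q is a product/quotient, work with relative uncertainties:
  (-2·δr/r)² = (-2×0.0636)² = 0.0162;  (2·δw/w)² = (2×0.0932)² = 0.0348;  (1·δc/c)² = (1×0.0307)² = 0.000942;  (-1·δd/d)² = (-1×0.0514)² = 0.00264;  (2·δq/q)² = (2×0.00944)² = 0.000356
δQ/Q = √(0.0549) = 0.234
Q = 700, so δQ = 0.234 × 700 = 164.

164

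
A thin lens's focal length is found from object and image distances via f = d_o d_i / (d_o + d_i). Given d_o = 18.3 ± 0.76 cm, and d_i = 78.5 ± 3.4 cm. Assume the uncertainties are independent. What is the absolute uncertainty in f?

∂f/∂d_o = (d_i/(d_o+d_i))² = 0.658;  ∂f/∂d_i = (d_o/(d_o+d_i))² = 0.0357
δf = √((∂f/∂d_o · δd_o)² + (∂f/∂d_i · δd_i)²) = √(0.250 + 0.0148) = 0.514 cm

0.514 cm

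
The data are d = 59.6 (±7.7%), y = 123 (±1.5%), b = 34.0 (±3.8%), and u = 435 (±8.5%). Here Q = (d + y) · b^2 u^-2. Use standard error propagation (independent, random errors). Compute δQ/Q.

Let w = d + y = 183. δw = √(δd² + δy²) = √(21.1 + 3.40) = 4.95, so δw/w = 0.0271.
Q is then a monomial in w, b, u:
δQ/Q = √((δw/w)² + (2·δb/b)² + (-2·δu/u)²) = √(0.000734 + 0.00578 + 0.0289) = 0.188

0.188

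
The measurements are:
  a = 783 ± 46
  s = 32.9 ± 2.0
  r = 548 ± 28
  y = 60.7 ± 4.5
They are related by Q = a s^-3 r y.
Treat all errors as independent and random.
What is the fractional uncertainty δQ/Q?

0.212

Each factor contributes (exponent × relative error)² to (δQ/Q)²:
  (1·δa/a)² = (1×0.0587)² = 0.00345;  (-3·δs/s)² = (-3×0.0608)² = 0.0333;  (1·δr/r)² = (1×0.0511)² = 0.00261;  (1·δy/y)² = (1×0.0741)² = 0.00550
δQ/Q = √(0.0448) = 0.212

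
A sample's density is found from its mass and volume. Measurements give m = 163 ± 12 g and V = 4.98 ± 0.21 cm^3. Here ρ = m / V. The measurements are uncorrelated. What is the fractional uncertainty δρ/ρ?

For a monomial ρ ∝ m, V^-1, fractional errors add in quadrature:
  (1·δm/m)² = (1×0.0736)² = 0.00542;  (-1·δV/V)² = (-1×0.0422)² = 0.00178
δρ/ρ = √(0.00720) = 0.0848

0.0848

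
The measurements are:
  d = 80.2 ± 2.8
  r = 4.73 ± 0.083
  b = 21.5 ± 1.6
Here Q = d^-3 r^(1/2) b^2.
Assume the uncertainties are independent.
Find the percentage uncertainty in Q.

For a monomial Q ∝ d^-3, r^(1/2), b^2, fractional errors add in quadrature:
  (-3·δd/d)² = (-3×0.0349)² = 0.0110;  (½·δr/r)² = (0.5×0.0175)² = 7.7e-05;  (2·δb/b)² = (2×0.0744)² = 0.0222
δQ/Q = √(0.0332) = 0.182

18.2%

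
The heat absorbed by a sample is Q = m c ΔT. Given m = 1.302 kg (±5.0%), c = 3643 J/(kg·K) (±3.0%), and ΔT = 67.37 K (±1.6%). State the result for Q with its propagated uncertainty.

For a monomial Q ∝ m, c, ΔT, fractional errors add in quadrature:
  (1·δm/m)² = (1×0.0500)² = 0.00250;  (1·δc/c)² = (1×0.0300)² = 0.000900;  (1·δΔT/ΔT)² = (1×0.0160)² = 0.000256
δQ/Q = √(0.00366) = 0.0605
Q = 319500 J, so δQ = 0.0605 × 319500 = 19300 J.

319500 ± 19300 J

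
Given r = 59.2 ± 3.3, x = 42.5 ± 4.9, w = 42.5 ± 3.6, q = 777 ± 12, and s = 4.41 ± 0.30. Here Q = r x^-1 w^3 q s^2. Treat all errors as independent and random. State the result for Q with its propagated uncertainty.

(1.62 ± 0.510) × 10^9

Relative error in a monomial: (δQ/Q)² = Σ (nᵢ · δxᵢ/xᵢ)².
  (1·δr/r)² = (1×0.0557)² = 0.00311;  (-1·δx/x)² = (-1×0.115)² = 0.0133;  (3·δw/w)² = (3×0.0847)² = 0.0646;  (1·δq/q)² = (1×0.0154)² = 0.000239;  (2·δs/s)² = (2×0.0680)² = 0.0185
δQ/Q = √(0.0997) = 0.316
Q = 1.62e+09, so δQ = 0.316 × 1.62e+09 = 5.1e+08.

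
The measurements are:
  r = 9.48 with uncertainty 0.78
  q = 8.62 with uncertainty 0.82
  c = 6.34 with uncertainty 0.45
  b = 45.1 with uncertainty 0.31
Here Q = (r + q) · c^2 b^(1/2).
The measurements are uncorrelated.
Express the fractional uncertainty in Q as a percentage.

Let u = r + q = 18.1. δu = √(δr² + δq²) = √(0.608 + 0.672) = 1.13, so δu/u = 0.0625.
Q is then a monomial in u, c, b:
δQ/Q = √((δu/u)² + (2·δc/c)² + (½·δb/b)²) = √(0.00391 + 0.0202 + 1.18e-05) = 0.155

15.5%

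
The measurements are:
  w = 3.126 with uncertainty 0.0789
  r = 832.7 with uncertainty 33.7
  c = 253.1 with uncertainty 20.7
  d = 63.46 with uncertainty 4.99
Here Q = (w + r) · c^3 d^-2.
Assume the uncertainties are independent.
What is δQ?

Let u = w + r = 835.8. δu = √(δw² + δr²) = √(0.00623 + 1140) = 33.7, so δu/u = 0.0403.
Q is then a monomial in u, c, d:
δQ/Q = √((δu/u)² + (3·δc/c)² + (-2·δd/d)²) = √(0.00163 + 0.0602 + 0.0247) = 0.294
Q = 3.365e+06, so δQ = 0.294 × 3.365e+06 = 9.9e+05.

9.9e+05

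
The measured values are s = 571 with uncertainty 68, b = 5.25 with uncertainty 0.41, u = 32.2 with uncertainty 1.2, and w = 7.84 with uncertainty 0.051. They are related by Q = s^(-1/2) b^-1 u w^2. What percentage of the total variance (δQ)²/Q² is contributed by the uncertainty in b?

54.4%

(δQ/Q)² = (−½·δs/s)² + (-1·δb/b)² + (1·δu/u)² + (2·δw/w)²
  s term: (-0.5×0.119)² = 0.00355
  b term: (-1×0.0781)² = 0.00610
  u term: (1×0.0373)² = 0.00139
  w term: (2×0.00651)² = 0.000169
Total = 0.0112. Share from b = 0.00610/0.0112 = 0.544.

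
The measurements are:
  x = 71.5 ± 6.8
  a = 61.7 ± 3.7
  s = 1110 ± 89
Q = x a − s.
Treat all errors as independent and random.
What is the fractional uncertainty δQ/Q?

Let p = x·a = 4410. δp/p = √((1·δx/x)² + (1·δa/a)²) = √(0.00904 + 0.00360) = 0.112, so δp = 496.
Q = p − s: δQ = √(δp² + δs²) = √(2.46e+05 + 7920) = 504
Q = 3300, so δQ/Q = 504/3300 = 0.153.

0.153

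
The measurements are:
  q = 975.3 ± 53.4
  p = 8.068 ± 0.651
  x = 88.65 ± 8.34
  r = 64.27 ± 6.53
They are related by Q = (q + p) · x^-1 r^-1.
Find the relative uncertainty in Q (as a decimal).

0.149

Let u = q + p = 983.4. δu = √(δq² + δp²) = √(2850 + 0.424) = 53.4, so δu/u = 0.0543.
Q is then a monomial in u, x, r:
δQ/Q = √((δu/u)² + (-1·δx/x)² + (-1·δr/r)²) = √(0.00295 + 0.00885 + 0.0103) = 0.149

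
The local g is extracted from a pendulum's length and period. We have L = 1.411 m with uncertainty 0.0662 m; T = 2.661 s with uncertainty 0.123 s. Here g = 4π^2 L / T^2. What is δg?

g is a product of powers, so relative uncertainties combine in quadrature:
  (1·δL/L)² = (1×0.0469)² = 0.00220;  (-2·δT/T)² = (-2×0.0462)² = 0.00855
δg/g = √(0.0107) = 0.104
g = 7.867 m/s^2, so δg = 0.104 × 7.867 = 0.816 m/s^2.

0.816 m/s^2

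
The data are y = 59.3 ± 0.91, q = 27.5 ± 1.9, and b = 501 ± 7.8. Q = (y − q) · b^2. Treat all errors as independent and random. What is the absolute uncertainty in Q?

Let u = y − q = 31.8. δu = √(δy² + δq²) = √(0.828 + 3.61) = 2.11, so δu/u = 0.0662.
Q is then a monomial in u, b:
δQ/Q = √((δu/u)² + (2·δb/b)²) = √(0.00439 + 0.000970) = 0.0732
Q = 7.98e+06, so δQ = 0.0732 × 7.98e+06 = 5.84e+05.

5.84e+05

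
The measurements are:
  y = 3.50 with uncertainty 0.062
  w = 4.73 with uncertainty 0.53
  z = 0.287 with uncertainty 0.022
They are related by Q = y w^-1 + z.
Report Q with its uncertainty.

Let p = y·w^-1 = 0.740. δp/p = √((1·δy/y)² + (-1·δw/w)²) = √(0.000314 + 0.0126) = 0.113, so δp = 0.0839.
Q = p + z: δQ = √(δp² + δz²) = √(0.00705 + 0.000484) = 0.0868
Q = 1.03.

1.03 ± 0.0868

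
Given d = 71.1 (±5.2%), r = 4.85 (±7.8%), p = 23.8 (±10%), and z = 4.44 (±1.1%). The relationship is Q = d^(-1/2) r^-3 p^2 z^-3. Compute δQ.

0.00209

For a monomial Q ∝ d^(-1/2), r^-3, p^2, z^-3, fractional errors add in quadrature:
  (−½·δd/d)² = (-0.5×0.0520)² = 0.000676;  (-3·δr/r)² = (-3×0.0780)² = 0.0548;  (2·δp/p)² = (2×0.100)² = 0.0400;  (-3·δz/z)² = (-3×0.0110)² = 0.00109
δQ/Q = √(0.0965) = 0.311
Q = 0.00673, so δQ = 0.311 × 0.00673 = 0.00209.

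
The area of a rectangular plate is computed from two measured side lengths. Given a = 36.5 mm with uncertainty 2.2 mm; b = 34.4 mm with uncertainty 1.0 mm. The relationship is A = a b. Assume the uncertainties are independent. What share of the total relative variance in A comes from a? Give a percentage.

81.1%

(δA/A)² = (1·δa/a)² + (1·δb/b)²
  a term: (1×0.0603)² = 0.00363
  b term: (1×0.0291)² = 0.000845
Total = 0.00448. Share from a = 0.00363/0.00448 = 0.811.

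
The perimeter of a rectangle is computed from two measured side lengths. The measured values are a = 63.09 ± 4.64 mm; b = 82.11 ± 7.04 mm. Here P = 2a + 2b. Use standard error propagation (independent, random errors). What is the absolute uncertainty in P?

16.9 mm

Absolute uncertainties add in quadrature for a linear combination:
  (2·δa)² = 86.1;  (2·δb)² = 198
δP = √(284) = 16.9 mm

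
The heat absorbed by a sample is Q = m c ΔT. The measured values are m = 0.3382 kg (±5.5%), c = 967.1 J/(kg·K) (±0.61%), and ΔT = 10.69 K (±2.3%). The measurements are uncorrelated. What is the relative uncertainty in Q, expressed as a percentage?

5.99%

Products/powers → add relative errors in quadrature, weighted by exponent:
  (1·δm/m)² = (1×0.0550)² = 0.00302;  (1·δc/c)² = (1×0.00610)² = 3.72e-05;  (1·δΔT/ΔT)² = (1×0.0230)² = 0.000529
δQ/Q = √(0.00359) = 0.0599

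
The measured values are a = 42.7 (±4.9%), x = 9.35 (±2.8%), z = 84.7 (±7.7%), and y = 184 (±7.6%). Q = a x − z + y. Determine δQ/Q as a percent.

Let p = a·x = 399. δp/p = √((1·δa/a)² + (1·δx/x)²) = √(0.00240 + 0.000784) = 0.0564, so δp = 22.5.
Q = p − z + y: δQ = √(δp² + δz² + δy²) = √(508 + 42.5 + 196) = 27.3
Q = 499, so δQ/Q = 27.3/499 = 0.0548.

5.48%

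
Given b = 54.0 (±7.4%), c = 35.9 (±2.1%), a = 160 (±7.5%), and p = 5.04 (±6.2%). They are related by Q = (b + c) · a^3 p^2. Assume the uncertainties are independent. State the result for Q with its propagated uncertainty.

Let u = b + c = 89.9. δu = √(δb² + δc²) = √(16.0 + 0.568) = 4.07, so δu/u = 0.0452.
Q is then a monomial in u, a, p:
δQ/Q = √((δu/u)² + (3·δa/a)² + (2·δp/p)²) = √(0.00205 + 0.0506 + 0.0154) = 0.261
Q = 9.35e+09, so δQ = 0.261 × 9.35e+09 = 2.44e+09.

(9.35 ± 2.44) × 10^9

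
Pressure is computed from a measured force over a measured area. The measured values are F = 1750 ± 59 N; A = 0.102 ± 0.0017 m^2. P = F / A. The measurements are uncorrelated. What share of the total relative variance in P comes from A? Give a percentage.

(δP/P)² = (1·δF/F)² + (-1·δA/A)²
  F term: (1×0.0337)² = 0.00114
  A term: (-1×0.0167)² = 0.000278
Total = 0.00141. Share from A = 0.000278/0.00141 = 0.196.

19.6%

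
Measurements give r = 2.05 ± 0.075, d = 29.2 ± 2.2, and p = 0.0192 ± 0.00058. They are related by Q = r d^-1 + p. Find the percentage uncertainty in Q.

Let w = r·d^-1 = 0.0702. δw/w = √((1·δr/r)² + (-1·δd/d)²) = √(0.00134 + 0.00568) = 0.0838, so δw = 0.00588.
Q = w + p: δQ = √(δw² + δp²) = √(3.46e-05 + 3.36e-07) = 0.00591
Q = 0.0894, so δQ/Q = 0.00591/0.0894 = 0.0661.

6.61%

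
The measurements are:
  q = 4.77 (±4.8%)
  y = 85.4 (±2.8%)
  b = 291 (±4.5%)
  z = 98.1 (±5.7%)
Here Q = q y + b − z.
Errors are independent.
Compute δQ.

Let p = q·y = 407. δp/p = √((1·δq/q)² + (1·δy/y)²) = √(0.00230 + 0.000784) = 0.0556, so δp = 22.6.
Q = p + b − z: δQ = √(δp² + δb² + δz²) = √(512 + 171 + 31.3) = 26.7

26.7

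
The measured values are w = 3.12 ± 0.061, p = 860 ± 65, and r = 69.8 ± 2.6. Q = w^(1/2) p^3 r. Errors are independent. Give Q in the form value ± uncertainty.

Products/powers → add relative errors in quadrature, weighted by exponent:
  (½·δw/w)² = (0.5×0.0196)² = 9.56e-05;  (3·δp/p)² = (3×0.0756)² = 0.0514;  (1·δr/r)² = (1×0.0372)² = 0.00139
δQ/Q = √(0.0529) = 0.230
Q = 7.84e+10, so δQ = 0.230 × 7.84e+10 = 1.8e+10.

(7.84 ± 1.80) × 10^10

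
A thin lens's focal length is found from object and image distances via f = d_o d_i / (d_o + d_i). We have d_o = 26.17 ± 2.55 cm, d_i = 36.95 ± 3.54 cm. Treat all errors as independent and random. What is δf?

1.06 cm

∂f/∂d_o = (d_i/(d_o+d_i))² = 0.343;  ∂f/∂d_i = (d_o/(d_o+d_i))² = 0.172
δf = √((∂f/∂d_o · δd_o)² + (∂f/∂d_i · δd_i)²) = √(0.764 + 0.370) = 1.06 cm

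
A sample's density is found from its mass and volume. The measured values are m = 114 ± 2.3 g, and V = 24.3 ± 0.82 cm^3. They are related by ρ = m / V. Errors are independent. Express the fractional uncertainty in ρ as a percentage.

Relative error in a monomial: (δρ/ρ)² = Σ (nᵢ · δxᵢ/xᵢ)².
  (1·δm/m)² = (1×0.0202)² = 0.000407;  (-1·δV/V)² = (-1×0.0337)² = 0.00114
δρ/ρ = √(0.00155) = 0.0393

3.93%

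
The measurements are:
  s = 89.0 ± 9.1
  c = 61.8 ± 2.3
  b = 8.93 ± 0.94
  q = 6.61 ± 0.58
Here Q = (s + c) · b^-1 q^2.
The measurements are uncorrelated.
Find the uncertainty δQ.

158

Let u = s + c = 151. δu = √(δs² + δc²) = √(82.8 + 5.29) = 9.39, so δu/u = 0.0622.
Q is then a monomial in u, b, q:
δQ/Q = √((δu/u)² + (-1·δb/b)² + (2·δq/q)²) = √(0.00387 + 0.0111 + 0.0308) = 0.214
Q = 738, so δQ = 0.214 × 738 = 158.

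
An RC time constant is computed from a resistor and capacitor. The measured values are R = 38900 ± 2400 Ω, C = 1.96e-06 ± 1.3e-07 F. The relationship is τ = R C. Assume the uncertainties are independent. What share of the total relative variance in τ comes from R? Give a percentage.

46.4%

(δτ/τ)² = (1·δR/R)² + (1·δC/C)²
  R term: (1×0.0617)² = 0.00381
  C term: (1×0.0663)² = 0.00440
Total = 0.00821. Share from R = 0.00381/0.00821 = 0.464.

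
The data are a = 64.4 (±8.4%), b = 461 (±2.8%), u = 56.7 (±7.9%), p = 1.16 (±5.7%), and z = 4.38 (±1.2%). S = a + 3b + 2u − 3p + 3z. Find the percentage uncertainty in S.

2.55%

S is a linear combination, so absolute uncertainties add in quadrature:
  (δa)² = 29.3;  (3·δb)² = 1500;  (2·δu)² = 80.3;  (3·δp)² = 0.0393;  (3·δz)² = 0.0249
δS = √(1610) = 40.1
S = 1570, so δS/S = 40.1/1570 = 0.0255.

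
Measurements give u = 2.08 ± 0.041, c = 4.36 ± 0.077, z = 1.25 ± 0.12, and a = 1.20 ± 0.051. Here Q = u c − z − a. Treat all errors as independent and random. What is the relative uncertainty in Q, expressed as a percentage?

4.13%

Let p = u·c = 9.07. δp/p = √((1·δu/u)² + (1·δc/c)²) = √(0.000389 + 0.000312) = 0.0265, so δp = 0.240.
Q = p − z − a: δQ = √(δp² + δz² + δa²) = √(0.0576 + 0.0144 + 0.00260) = 0.273
Q = 6.62, so δQ/Q = 0.273/6.62 = 0.0413.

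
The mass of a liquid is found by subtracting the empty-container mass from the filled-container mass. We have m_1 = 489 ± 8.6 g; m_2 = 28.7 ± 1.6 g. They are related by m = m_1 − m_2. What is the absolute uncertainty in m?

Sums and differences: (δm)² = Σ (cᵢ δxᵢ)².
  (δm_1)² = 74.0;  (δm_2)² = 2.56
δm = √(76.5) = 8.75 g

8.75 g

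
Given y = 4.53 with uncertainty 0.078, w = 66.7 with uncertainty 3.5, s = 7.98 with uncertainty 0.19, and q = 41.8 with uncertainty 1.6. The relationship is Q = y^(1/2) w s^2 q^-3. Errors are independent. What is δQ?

Each factor contributes (exponent × relative error)² to (δQ/Q)²:
  (½·δy/y)² = (0.5×0.0172)² = 7.41e-05;  (1·δw/w)² = (1×0.0525)² = 0.00275;  (2·δs/s)² = (2×0.0238)² = 0.00227;  (-3·δq/q)² = (-3×0.0383)² = 0.0132
δQ/Q = √(0.0183) = 0.135
Q = 0.124, so δQ = 0.135 × 0.124 = 0.0167.

0.0167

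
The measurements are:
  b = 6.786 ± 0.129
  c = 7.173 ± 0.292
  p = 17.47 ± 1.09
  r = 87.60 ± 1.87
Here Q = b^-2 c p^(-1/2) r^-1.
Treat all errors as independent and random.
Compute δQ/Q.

Since Q is a product/quotient, work with relative uncertainties:
  (-2·δb/b)² = (-2×0.0190)² = 0.00145;  (1·δc/c)² = (1×0.0407)² = 0.00166;  (−½·δp/p)² = (-0.5×0.0624)² = 0.000973;  (-1·δr/r)² = (-1×0.0213)² = 0.000456
δQ/Q = √(0.00453) = 0.0673

0.0673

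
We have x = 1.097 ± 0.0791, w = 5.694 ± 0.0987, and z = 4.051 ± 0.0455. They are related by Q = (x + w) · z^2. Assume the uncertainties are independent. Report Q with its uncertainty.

111.4 ± 3.25

Let u = x + w = 6.791. δu = √(δx² + δw²) = √(0.00626 + 0.00974) = 0.126, so δu/u = 0.0186.
Q is then a monomial in u, z:
δQ/Q = √((δu/u)² + (2·δz/z)²) = √(0.000347 + 0.000505) = 0.0292
Q = 111.4, so δQ = 0.0292 × 111.4 = 3.25.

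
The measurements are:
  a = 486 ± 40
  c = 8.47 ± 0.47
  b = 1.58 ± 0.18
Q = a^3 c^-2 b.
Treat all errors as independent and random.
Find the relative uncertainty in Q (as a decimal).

Relative error in a monomial: (δQ/Q)² = Σ (nᵢ · δxᵢ/xᵢ)².
  (3·δa/a)² = (3×0.0823)² = 0.0610;  (-2·δc/c)² = (-2×0.0555)² = 0.0123;  (1·δb/b)² = (1×0.114)² = 0.0130
δQ/Q = √(0.0863) = 0.294

0.294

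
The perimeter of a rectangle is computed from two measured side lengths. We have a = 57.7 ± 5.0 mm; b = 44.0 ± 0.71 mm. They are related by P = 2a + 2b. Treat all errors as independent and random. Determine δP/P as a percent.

4.97%

Sums and differences: (δP)² = Σ (cᵢ δxᵢ)².
  (2·δa)² = 100;  (2·δb)² = 2.02
δP = √(102) = 10.1 mm
P = 203 mm, so δP/P = 10.1/203 = 0.0497.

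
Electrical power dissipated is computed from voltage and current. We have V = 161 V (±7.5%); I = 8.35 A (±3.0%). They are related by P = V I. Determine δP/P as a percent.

Each factor contributes (exponent × relative error)² to (δP/P)²:
  (1·δV/V)² = (1×0.0750)² = 0.00562;  (1·δI/I)² = (1×0.0300)² = 0.000900
δP/P = √(0.00652) = 0.0808

8.08%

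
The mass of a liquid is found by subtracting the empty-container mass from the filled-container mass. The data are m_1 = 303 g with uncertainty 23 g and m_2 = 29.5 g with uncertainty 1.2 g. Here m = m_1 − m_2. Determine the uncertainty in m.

m is a linear combination, so absolute uncertainties add in quadrature:
  (δm_1)² = 529;  (δm_2)² = 1.44
δm = √(530) = 23.0 g

23.0 g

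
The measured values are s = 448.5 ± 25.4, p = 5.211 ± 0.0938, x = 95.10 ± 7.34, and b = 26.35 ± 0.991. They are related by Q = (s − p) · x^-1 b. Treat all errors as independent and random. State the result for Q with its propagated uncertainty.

Let u = s − p = 443.3. δu = √(δs² + δp²) = √(645 + 0.00880) = 25.4, so δu/u = 0.0573.
Q is then a monomial in u, x, b:
δQ/Q = √((δu/u)² + (-1·δx/x)² + (1·δb/b)²) = √(0.00328 + 0.00596 + 0.00141) = 0.103
Q = 122.8, so δQ = 0.103 × 122.8 = 12.7.

122.8 ± 12.7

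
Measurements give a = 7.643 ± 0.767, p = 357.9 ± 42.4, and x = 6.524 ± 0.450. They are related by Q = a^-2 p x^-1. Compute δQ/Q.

Q is a product of powers, so relative uncertainties combine in quadrature:
  (-2·δa/a)² = (-2×0.100)² = 0.0403;  (1·δp/p)² = (1×0.118)² = 0.0140;  (-1·δx/x)² = (-1×0.0690)² = 0.00476
δQ/Q = √(0.0591) = 0.243

0.243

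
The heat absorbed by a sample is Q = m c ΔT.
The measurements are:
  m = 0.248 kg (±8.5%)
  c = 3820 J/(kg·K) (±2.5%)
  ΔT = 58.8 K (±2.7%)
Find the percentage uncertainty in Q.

9.26%

Each factor contributes (exponent × relative error)² to (δQ/Q)²:
  (1·δm/m)² = (1×0.0850)² = 0.00723;  (1·δc/c)² = (1×0.0250)² = 0.000625;  (1·δΔT/ΔT)² = (1×0.0270)² = 0.000729
δQ/Q = √(0.00858) = 0.0926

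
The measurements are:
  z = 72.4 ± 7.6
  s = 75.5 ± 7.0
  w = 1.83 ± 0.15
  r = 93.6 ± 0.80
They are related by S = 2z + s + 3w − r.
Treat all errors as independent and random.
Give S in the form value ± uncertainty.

For a sum/difference, combine absolute errors in quadrature:
  (2·δz)² = 231;  (δs)² = 49.0;  (3·δw)² = 0.202;  (δr)² = 0.640
δS = √(281) = 16.8
S = 132.

132 ± 16.8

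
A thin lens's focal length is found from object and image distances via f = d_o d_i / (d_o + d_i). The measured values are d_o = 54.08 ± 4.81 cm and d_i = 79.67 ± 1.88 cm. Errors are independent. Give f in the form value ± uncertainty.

∂f/∂d_o = (d_i/(d_o+d_i))² = 0.355;  ∂f/∂d_i = (d_o/(d_o+d_i))² = 0.163
δf = √((∂f/∂d_o · δd_o)² + (∂f/∂d_i · δd_i)²) = √(2.91 + 0.0945) = 1.73 cm
f = 32.21 cm.

32.21 ± 1.73 cm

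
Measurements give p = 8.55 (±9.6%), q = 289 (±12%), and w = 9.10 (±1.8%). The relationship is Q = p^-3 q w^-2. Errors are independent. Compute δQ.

0.00175

Products/powers → add relative errors in quadrature, weighted by exponent:
  (-3·δp/p)² = (-3×0.0960)² = 0.0829;  (1·δq/q)² = (1×0.120)² = 0.0144;  (-2·δw/w)² = (-2×0.0180)² = 0.00130
δQ/Q = √(0.0986) = 0.314
Q = 0.00558, so δQ = 0.314 × 0.00558 = 0.00175.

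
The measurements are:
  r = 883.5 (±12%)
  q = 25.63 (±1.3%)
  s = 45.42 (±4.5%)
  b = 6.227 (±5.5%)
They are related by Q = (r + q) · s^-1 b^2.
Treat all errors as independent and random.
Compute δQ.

129

Let u = r + q = 909.1. δu = √(δr² + δq²) = √(11200 + 0.111) = 106, so δu/u = 0.117.
Q is then a monomial in u, s, b:
δQ/Q = √((δu/u)² + (-1·δs/s)² + (2·δb/b)²) = √(0.0136 + 0.00202 + 0.0121) = 0.167
Q = 776.1, so δQ = 0.167 × 776.1 = 129.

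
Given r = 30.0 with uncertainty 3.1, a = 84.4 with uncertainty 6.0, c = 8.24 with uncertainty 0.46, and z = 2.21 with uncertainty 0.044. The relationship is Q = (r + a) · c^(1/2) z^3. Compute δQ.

314

Let u = r + a = 114. δu = √(δr² + δa²) = √(9.61 + 36.0) = 6.75, so δu/u = 0.0590.
Q is then a monomial in u, c, z:
δQ/Q = √((δu/u)² + (½·δc/c)² + (3·δz/z)²) = √(0.00349 + 0.000779 + 0.00357) = 0.0885
Q = 3540, so δQ = 0.0885 × 3540 = 314.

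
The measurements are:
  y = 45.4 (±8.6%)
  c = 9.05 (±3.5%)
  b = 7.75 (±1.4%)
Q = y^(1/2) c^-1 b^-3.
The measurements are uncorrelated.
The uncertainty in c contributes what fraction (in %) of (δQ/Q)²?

(δQ/Q)² = (½·δy/y)² + (-1·δc/c)² + (-3·δb/b)²
  y term: (0.5×0.0860)² = 0.00185
  c term: (-1×0.0350)² = 0.00123
  b term: (-3×0.0140)² = 0.00176
Total = 0.00484. Share from c = 0.00123/0.00484 = 0.253.

25.3%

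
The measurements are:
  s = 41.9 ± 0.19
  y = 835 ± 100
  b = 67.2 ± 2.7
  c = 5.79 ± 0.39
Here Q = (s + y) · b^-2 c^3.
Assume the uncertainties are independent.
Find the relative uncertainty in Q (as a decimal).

0.246

Let u = s + y = 877. δu = √(δs² + δy²) = √(0.0361 + 10000) = 100, so δu/u = 0.114.
Q is then a monomial in u, b, c:
δQ/Q = √((δu/u)² + (-2·δb/b)² + (3·δc/c)²) = √(0.0130 + 0.00646 + 0.0408) = 0.246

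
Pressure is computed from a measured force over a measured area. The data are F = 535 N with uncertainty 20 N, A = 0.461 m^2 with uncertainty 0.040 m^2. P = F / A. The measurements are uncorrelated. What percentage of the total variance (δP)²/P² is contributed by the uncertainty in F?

15.7%

(δP/P)² = (1·δF/F)² + (-1·δA/A)²
  F term: (1×0.0374)² = 0.00140
  A term: (-1×0.0868)² = 0.00753
Total = 0.00893. Share from F = 0.00140/0.00893 = 0.157.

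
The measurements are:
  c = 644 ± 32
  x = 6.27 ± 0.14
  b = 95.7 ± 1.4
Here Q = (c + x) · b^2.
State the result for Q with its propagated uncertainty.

(5.96 ± 0.341) × 10^6

Let u = c + x = 650. δu = √(δc² + δx²) = √(1020 + 0.0196) = 32.0, so δu/u = 0.0492.
Q is then a monomial in u, b:
δQ/Q = √((δu/u)² + (2·δb/b)²) = √(0.00242 + 0.000856) = 0.0573
Q = 5.96e+06, so δQ = 0.0573 × 5.96e+06 = 3.41e+05.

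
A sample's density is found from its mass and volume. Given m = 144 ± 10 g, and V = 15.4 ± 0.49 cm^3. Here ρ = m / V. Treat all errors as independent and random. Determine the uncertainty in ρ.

Products/powers → add relative errors in quadrature, weighted by exponent:
  (1·δm/m)² = (1×0.0694)² = 0.00482;  (-1·δV/V)² = (-1×0.0318)² = 0.00101
δρ/ρ = √(0.00583) = 0.0764
ρ = 9.35 g/cm^3, so δρ = 0.0764 × 9.35 = 0.714 g/cm^3.

0.714 g/cm^3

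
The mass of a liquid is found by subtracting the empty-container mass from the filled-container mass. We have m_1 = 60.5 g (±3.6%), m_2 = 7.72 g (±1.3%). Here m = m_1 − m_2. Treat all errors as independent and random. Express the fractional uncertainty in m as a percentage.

4.13%

Sums and differences: (δm)² = Σ (cᵢ δxᵢ)².
  (δm_1)² = 4.74;  (δm_2)² = 0.0101
δm = √(4.75) = 2.18 g
m = 52.8 g, so δm/m = 2.18/52.8 = 0.0413.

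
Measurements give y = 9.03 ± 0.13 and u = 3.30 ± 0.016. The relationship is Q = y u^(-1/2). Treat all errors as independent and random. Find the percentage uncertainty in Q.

Since Q is a product/quotient, work with relative uncertainties:
  (1·δy/y)² = (1×0.0144)² = 0.000207;  (−½·δu/u)² = (-0.5×0.00485)² = 5.88e-06
δQ/Q = √(0.000213) = 0.0146

1.46%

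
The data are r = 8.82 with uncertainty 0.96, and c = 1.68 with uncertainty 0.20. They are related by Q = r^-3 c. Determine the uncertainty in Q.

Relative error in a monomial: (δQ/Q)² = Σ (nᵢ · δxᵢ/xᵢ)².
  (-3·δr/r)² = (-3×0.109)² = 0.107;  (1·δc/c)² = (1×0.119)² = 0.0142
δQ/Q = √(0.121) = 0.348
Q = 0.00245, so δQ = 0.348 × 0.00245 = 0.000851.

0.000851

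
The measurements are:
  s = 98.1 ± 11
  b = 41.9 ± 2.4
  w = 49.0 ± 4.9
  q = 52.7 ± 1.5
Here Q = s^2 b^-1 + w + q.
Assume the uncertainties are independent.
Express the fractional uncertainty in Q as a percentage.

Let p = s^2·b^-1 = 230. δp/p = √((2·δs/s)² + (-1·δb/b)²) = √(0.0503 + 0.00328) = 0.231, so δp = 53.2.
Q = p + w + q: δQ = √(δp² + δw² + δq²) = √(2830 + 24.0 + 2.25) = 53.4
Q = 331, so δQ/Q = 53.4/331 = 0.161.

16.1%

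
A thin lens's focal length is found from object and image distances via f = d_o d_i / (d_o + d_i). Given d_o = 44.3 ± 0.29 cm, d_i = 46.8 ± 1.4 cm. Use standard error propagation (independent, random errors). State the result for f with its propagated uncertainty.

∂f/∂d_o = (d_i/(d_o+d_i))² = 0.264;  ∂f/∂d_i = (d_o/(d_o+d_i))² = 0.236
δf = √((∂f/∂d_o · δd_o)² + (∂f/∂d_i · δd_i)²) = √(0.00586 + 0.110) = 0.340 cm
f = 22.8 cm.

22.8 ± 0.340 cm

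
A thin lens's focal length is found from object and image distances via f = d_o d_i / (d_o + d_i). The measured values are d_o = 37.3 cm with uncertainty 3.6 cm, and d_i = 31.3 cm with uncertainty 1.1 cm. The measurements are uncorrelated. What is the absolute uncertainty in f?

∂f/∂d_o = (d_i/(d_o+d_i))² = 0.208;  ∂f/∂d_i = (d_o/(d_o+d_i))² = 0.296
δf = √((∂f/∂d_o · δd_o)² + (∂f/∂d_i · δd_i)²) = √(0.562 + 0.106) = 0.817 cm

0.817 cm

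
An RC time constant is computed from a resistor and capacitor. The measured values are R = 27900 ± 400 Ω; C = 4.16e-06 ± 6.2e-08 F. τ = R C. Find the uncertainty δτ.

Each factor contributes (exponent × relative error)² to (δτ/τ)²:
  (1·δR/R)² = (1×0.0143)² = 0.000206;  (1·δC/C)² = (1×0.0149)² = 0.000222
δτ/τ = √(0.000428) = 0.0207
τ = 0.116 s, so δτ = 0.0207 × 0.116 = 0.00240 s.

0.00240 s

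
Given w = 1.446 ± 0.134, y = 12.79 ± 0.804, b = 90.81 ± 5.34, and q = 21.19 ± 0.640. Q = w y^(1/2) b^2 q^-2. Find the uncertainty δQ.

15.6

Products/powers → add relative errors in quadrature, weighted by exponent:
  (1·δw/w)² = (1×0.0927)² = 0.00859;  (½·δy/y)² = (0.5×0.0629)² = 0.000988;  (2·δb/b)² = (2×0.0588)² = 0.0138;  (-2·δq/q)² = (-2×0.0302)² = 0.00365
δQ/Q = √(0.0271) = 0.164
Q = 94.97, so δQ = 0.164 × 94.97 = 15.6.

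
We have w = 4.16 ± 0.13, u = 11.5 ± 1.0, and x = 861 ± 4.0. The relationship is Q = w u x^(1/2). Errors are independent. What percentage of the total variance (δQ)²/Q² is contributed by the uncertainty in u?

(δQ/Q)² = (1·δw/w)² + (1·δu/u)² + (½·δx/x)²
  w term: (1×0.0312)² = 0.000977
  u term: (1×0.0870)² = 0.00756
  x term: (0.5×0.00465)² = 5.4e-06
Total = 0.00854. Share from u = 0.00756/0.00854 = 0.885.

88.5%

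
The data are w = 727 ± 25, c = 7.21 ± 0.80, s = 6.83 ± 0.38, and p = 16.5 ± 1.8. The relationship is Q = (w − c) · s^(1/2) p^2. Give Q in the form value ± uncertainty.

Let u = w − c = 720. δu = √(δw² + δc²) = √(625 + 0.640) = 25.0, so δu/u = 0.0348.
Q is then a monomial in u, s, p:
δQ/Q = √((δu/u)² + (½·δs/s)² + (2·δp/p)²) = √(0.00121 + 0.000774 + 0.0476) = 0.223
Q = 5.12e+05, so δQ = 0.223 × 5.12e+05 = 1.14e+05.

(5.12 ± 1.14) × 10^5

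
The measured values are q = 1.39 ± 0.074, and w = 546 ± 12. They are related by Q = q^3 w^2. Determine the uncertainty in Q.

Since Q is a product/quotient, work with relative uncertainties:
  (3·δq/q)² = (3×0.0532)² = 0.0255;  (2·δw/w)² = (2×0.0220)² = 0.00193
δQ/Q = √(0.0274) = 0.166
Q = 8.01e+05, so δQ = 0.166 × 8.01e+05 = 1.33e+05.

1.33e+05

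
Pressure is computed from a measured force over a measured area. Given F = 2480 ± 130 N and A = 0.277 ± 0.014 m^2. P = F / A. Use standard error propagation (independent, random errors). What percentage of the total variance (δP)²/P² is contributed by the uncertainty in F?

51.8%

(δP/P)² = (1·δF/F)² + (-1·δA/A)²
  F term: (1×0.0524)² = 0.00275
  A term: (-1×0.0505)² = 0.00255
Total = 0.00530. Share from F = 0.00275/0.00530 = 0.518.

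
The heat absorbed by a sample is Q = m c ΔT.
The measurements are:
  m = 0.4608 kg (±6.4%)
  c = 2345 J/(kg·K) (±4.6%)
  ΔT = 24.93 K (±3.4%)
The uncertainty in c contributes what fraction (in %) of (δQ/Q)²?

(δQ/Q)² = (1·δm/m)² + (1·δc/c)² + (1·δΔT/ΔT)²
  m term: (1×0.0640)² = 0.00410
  c term: (1×0.0460)² = 0.00212
  ΔT term: (1×0.0340)² = 0.00116
Total = 0.00737. Share from c = 0.00212/0.00737 = 0.287.

28.7%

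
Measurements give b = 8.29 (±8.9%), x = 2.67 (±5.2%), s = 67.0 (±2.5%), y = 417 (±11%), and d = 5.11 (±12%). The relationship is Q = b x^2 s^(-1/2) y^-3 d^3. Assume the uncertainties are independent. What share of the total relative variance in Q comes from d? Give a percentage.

(δQ/Q)² = (1·δb/b)² + (2·δx/x)² + (−½·δs/s)² + (-3·δy/y)² + (3·δd/d)²
  b term: (1×0.0890)² = 0.00792
  x term: (2×0.0520)² = 0.0108
  s term: (-0.5×0.0250)² = 0.000156
  y term: (-3×0.110)² = 0.109
  d term: (3×0.120)² = 0.130
Total = 0.257. Share from d = 0.130/0.257 = 0.504.

50.4%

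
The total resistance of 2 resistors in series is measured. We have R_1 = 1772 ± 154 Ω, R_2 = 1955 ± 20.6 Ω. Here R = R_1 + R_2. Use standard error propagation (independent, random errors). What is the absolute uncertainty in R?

155 Ω

Sums and differences: (δR)² = Σ (cᵢ δxᵢ)².
  (δR_1)² = 23700;  (δR_2)² = 424
δR = √(24100) = 155 Ω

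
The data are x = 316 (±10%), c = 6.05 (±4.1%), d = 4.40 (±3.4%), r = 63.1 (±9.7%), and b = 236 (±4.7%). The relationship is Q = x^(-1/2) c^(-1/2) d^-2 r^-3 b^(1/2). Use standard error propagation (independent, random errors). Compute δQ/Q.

Each factor contributes (exponent × relative error)² to (δQ/Q)²:
  (−½·δx/x)² = (-0.5×0.100)² = 0.00250;  (−½·δc/c)² = (-0.5×0.0410)² = 0.000420;  (-2·δd/d)² = (-2×0.0340)² = 0.00462;  (-3·δr/r)² = (-3×0.0970)² = 0.0847;  (½·δb/b)² = (0.5×0.0470)² = 0.000552
δQ/Q = √(0.0928) = 0.305

0.305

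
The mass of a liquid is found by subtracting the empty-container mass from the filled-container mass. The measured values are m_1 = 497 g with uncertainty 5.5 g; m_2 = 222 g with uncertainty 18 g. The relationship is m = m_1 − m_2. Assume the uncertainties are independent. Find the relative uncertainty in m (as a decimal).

0.0684

Each term contributes (cᵢ δxᵢ)² to (δm)²:
  (δm_1)² = 30.2;  (δm_2)² = 324
δm = √(354) = 18.8 g
m = 275 g, so δm/m = 18.8/275 = 0.0684.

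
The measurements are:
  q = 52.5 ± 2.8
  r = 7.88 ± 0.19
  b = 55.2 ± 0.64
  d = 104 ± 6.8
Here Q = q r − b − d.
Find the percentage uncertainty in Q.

Let p = q·r = 414. δp/p = √((1·δq/q)² + (1·δr/r)²) = √(0.00284 + 0.000581) = 0.0585, so δp = 24.2.
Q = p − b − d: δQ = √(δp² + δb² + δd²) = √(586 + 0.410 + 46.2) = 25.2
Q = 254, so δQ/Q = 25.2/254 = 0.0989.

9.89%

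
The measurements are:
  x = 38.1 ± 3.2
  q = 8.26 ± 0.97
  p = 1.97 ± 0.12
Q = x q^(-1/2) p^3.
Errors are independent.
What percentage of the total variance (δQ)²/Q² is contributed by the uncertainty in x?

(δQ/Q)² = (1·δx/x)² + (−½·δq/q)² + (3·δp/p)²
  x term: (1×0.0840)² = 0.00705
  q term: (-0.5×0.117)² = 0.00345
  p term: (3×0.0609)² = 0.0334
Total = 0.0439. Share from x = 0.00705/0.0439 = 0.161.

16.1%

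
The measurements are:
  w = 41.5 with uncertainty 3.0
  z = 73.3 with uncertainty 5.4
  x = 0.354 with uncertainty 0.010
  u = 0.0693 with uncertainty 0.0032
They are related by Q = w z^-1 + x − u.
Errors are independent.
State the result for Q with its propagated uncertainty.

0.851 ± 0.0594

Let p = w·z^-1 = 0.566. δp/p = √((1·δw/w)² + (-1·δz/z)²) = √(0.00523 + 0.00543) = 0.103, so δp = 0.0584.
Q = p + x − u: δQ = √(δp² + δx² + δu²) = √(0.00341 + 0.000100 + 1.02e-05) = 0.0594
Q = 0.851.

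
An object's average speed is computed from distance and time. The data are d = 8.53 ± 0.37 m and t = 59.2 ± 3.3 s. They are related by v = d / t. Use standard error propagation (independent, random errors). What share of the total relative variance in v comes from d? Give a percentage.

(δv/v)² = (1·δd/d)² + (-1·δt/t)²
  d term: (1×0.0434)² = 0.00188
  t term: (-1×0.0557)² = 0.00311
Total = 0.00499. Share from d = 0.00188/0.00499 = 0.377.

37.7%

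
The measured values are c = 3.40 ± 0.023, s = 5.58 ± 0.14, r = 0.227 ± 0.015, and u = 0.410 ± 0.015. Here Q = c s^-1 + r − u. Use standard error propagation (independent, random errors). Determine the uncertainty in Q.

0.0265

Let p = c·s^-1 = 0.609. δp/p = √((1·δc/c)² + (-1·δs/s)²) = √(4.58e-05 + 0.000629) = 0.0260, so δp = 0.0158.
Q = p + r − u: δQ = √(δp² + δr² + δu²) = √(0.000251 + 0.000225 + 0.000225) = 0.0265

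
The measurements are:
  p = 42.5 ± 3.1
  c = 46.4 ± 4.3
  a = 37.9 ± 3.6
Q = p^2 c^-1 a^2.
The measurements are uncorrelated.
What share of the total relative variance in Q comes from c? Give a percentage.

(δQ/Q)² = (2·δp/p)² + (-1·δc/c)² + (2·δa/a)²
  p term: (2×0.0729)² = 0.0213
  c term: (-1×0.0927)² = 0.00859
  a term: (2×0.0950)² = 0.0361
Total = 0.0660. Share from c = 0.00859/0.0660 = 0.130.

13.0%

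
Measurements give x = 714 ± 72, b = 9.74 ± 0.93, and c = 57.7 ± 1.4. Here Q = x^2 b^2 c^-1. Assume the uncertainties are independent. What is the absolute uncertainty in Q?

2.34e+05

Products/powers → add relative errors in quadrature, weighted by exponent:
  (2·δx/x)² = (2×0.101)² = 0.0407;  (2·δb/b)² = (2×0.0955)² = 0.0365;  (-1·δc/c)² = (-1×0.0243)² = 0.000589
δQ/Q = √(0.0777) = 0.279
Q = 8.38e+05, so δQ = 0.279 × 8.38e+05 = 2.34e+05.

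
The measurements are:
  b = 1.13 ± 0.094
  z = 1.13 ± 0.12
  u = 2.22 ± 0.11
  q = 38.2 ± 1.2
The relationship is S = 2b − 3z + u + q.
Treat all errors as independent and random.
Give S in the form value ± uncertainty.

39.3 ± 1.27

Absolute uncertainties add in quadrature for a linear combination:
  (2·δb)² = 0.0353;  (3·δz)² = 0.130;  (δu)² = 0.0121;  (δq)² = 1.44
δS = √(1.62) = 1.27
S = 39.3.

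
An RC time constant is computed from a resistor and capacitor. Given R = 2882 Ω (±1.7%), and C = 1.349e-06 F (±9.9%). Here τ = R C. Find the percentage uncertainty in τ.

Each factor contributes (exponent × relative error)² to (δτ/τ)²:
  (1·δR/R)² = (1×0.0170)² = 0.000289;  (1·δC/C)² = (1×0.0990)² = 0.00980
δτ/τ = √(0.0101) = 0.100

10.0%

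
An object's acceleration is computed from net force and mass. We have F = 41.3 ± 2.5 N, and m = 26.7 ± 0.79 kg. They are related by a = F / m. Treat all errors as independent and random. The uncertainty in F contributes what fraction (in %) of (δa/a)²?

(δa/a)² = (1·δF/F)² + (-1·δm/m)²
  F term: (1×0.0605)² = 0.00366
  m term: (-1×0.0296)² = 0.000875
Total = 0.00454. Share from F = 0.00366/0.00454 = 0.807.

80.7%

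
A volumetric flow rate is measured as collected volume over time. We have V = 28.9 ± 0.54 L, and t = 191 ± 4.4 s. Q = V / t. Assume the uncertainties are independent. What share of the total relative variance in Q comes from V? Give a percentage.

39.7%

(δQ/Q)² = (1·δV/V)² + (-1·δt/t)²
  V term: (1×0.0187)² = 0.000349
  t term: (-1×0.0230)² = 0.000531
Total = 0.000880. Share from V = 0.000349/0.000880 = 0.397.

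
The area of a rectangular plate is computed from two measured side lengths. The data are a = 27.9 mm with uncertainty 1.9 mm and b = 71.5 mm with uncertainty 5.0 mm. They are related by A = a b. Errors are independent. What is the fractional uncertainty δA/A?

Since A is a product/quotient, work with relative uncertainties:
  (1·δa/a)² = (1×0.0681)² = 0.00464;  (1·δb/b)² = (1×0.0699)² = 0.00489
δA/A = √(0.00953) = 0.0976

0.0976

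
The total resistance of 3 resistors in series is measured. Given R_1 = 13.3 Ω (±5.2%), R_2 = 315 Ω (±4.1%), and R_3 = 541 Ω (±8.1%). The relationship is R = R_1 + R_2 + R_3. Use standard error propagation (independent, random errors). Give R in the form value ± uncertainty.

869 ± 45.7 Ω

Each term contributes (cᵢ δxᵢ)² to (δR)²:
  (δR_1)² = 0.478;  (δR_2)² = 167;  (δR_3)² = 1920
δR = √(2090) = 45.7 Ω
R = 869 Ω.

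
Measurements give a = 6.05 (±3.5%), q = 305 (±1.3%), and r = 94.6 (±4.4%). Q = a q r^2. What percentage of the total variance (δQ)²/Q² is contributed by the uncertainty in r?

84.7%

(δQ/Q)² = (1·δa/a)² + (1·δq/q)² + (2·δr/r)²
  a term: (1×0.0350)² = 0.00123
  q term: (1×0.0130)² = 0.000169
  r term: (2×0.0440)² = 0.00774
Total = 0.00914. Share from r = 0.00774/0.00914 = 0.847.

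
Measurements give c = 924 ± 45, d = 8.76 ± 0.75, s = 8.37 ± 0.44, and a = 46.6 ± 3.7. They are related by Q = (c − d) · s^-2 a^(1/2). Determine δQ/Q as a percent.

12.3%

Let u = c − d = 915. δu = √(δc² + δd²) = √(2020 + 0.562) = 45.0, so δu/u = 0.0492.
Q is then a monomial in u, s, a:
δQ/Q = √((δu/u)² + (-2·δs/s)² + (½·δa/a)²) = √(0.00242 + 0.0111 + 0.00158) = 0.123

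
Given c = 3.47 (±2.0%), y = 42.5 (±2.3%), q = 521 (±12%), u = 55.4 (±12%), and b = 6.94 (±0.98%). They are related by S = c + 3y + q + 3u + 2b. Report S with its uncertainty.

For a sum/difference, combine absolute errors in quadrature:
  (δc)² = 0.00482;  (3·δy)² = 8.60;  (δq)² = 3910;  (3·δu)² = 398;  (2·δb)² = 0.0185
δS = √(4320) = 65.7
S = 832.

832 ± 65.7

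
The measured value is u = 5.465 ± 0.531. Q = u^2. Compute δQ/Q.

0.194

Each factor contributes (exponent × relative error)² to (δQ/Q)²:
  (2·δu/u)² = (2×0.0972)² = 0.0378
δQ/Q = √(0.0378) = 0.194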